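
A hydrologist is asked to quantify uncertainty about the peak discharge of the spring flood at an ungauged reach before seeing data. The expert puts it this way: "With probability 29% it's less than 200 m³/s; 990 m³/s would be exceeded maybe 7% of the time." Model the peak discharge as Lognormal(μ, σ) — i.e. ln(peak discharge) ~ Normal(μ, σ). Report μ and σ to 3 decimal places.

μ ≈ 5.734, σ ≈ 0.788

If T ~ Lognormal(μ,σ) then ln T ~ Normal(μ,σ), so the p-quantile of ln T is μ + z_p·σ.
ln(200) = 5.298 and ln(990) = 6.898; z_{0.29} = -0.5534, z_{0.93} = 1.476.
σ = (6.898 − 5.298)/(1.476 − (-0.5534)) = 0.788.
μ = 5.298 − (-0.5534)·0.788 = 5.734.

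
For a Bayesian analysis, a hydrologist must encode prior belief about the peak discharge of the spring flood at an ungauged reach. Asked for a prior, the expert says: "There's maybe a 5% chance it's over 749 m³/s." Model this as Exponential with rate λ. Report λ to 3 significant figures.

λ ≈ 0.004

P(T > 749.0) = e^(−λ·749.0) = 0.05, so λ = −ln(0.05)/749.0 = 0.004.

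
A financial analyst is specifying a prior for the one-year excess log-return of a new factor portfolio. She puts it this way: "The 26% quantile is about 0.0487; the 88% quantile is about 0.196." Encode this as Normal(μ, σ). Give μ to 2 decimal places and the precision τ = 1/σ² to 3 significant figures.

μ = 0.10, τ = 152

The p-quantile of Normal(μ,σ) is μ + z_p·σ, with z_{0.26} = -0.6433 and z_{0.88} = 1.175.
Eliminate σ: μ = (z₂·x₁ − z₁·x₂)/(z₂ − z₁) = (1.175·0.0487 − (-0.6433)·0.196)/1.818 = 0.10.
Then σ = (x₂ − x₁)/(z₂ − z₁) = (0.196 − 0.0487)/1.818 = 0.08.
Precision τ = 1/σ² = 1/0.08101² = 152.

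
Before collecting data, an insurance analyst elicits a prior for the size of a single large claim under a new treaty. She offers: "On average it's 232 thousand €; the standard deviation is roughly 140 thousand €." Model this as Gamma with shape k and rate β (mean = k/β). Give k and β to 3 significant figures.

For Gamma(k, rate β): mean = k/β, variance = k/β², so CV = 1/√k.
CV = SD/mean = 140/232 = 0.6034, hence k = 1/CV² = 2.75.
Then β = k/mean = 2.75/232 = 0.0118.

k ≈ 2.75, β ≈ 0.0118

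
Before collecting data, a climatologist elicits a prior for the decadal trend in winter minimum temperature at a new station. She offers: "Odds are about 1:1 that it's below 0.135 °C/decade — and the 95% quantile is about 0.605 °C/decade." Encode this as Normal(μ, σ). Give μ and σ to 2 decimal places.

μ = 0.14, σ = 0.29

For Normal(μ,σ), the p-quantile is μ + z_p·σ. Here z_{0.5} = 0, z_{0.95} = 1.645.
So 0.135 = μ + 0σ and 0.605 = μ + 1.645σ.
Subtracting: σ = (0.605 − 0.135)/(1.645 − (0)) = 0.29.
Then μ = 0.135 − (0)·0.29 = 0.14.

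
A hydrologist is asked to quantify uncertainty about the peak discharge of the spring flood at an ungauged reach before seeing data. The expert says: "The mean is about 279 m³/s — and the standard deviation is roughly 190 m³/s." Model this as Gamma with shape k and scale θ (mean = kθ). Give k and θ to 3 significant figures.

k ≈ 2.16, θ ≈ 129

For Gamma(k, scale θ): mean = kθ, variance = kθ², so CV = 1/√k.
CV = SD/mean = 190/279 = 0.681, hence k = 1/CV² = 2.16.
Then θ = mean/k = 279/2.16 = 129.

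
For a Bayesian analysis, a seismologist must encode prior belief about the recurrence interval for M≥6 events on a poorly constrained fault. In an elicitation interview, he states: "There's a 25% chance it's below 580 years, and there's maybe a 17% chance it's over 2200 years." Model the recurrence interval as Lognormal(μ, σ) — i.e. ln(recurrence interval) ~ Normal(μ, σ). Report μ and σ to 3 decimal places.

If T ~ Lognormal(μ,σ) then ln T ~ Normal(μ,σ), so the p-quantile of ln T is μ + z_p·σ.
ln(580) = 6.363 and ln(2200) = 7.696; z_{0.25} = -0.6745, z_{0.83} = 0.9542.
σ = (7.696 − 6.363)/(0.9542 − (-0.6745)) = 0.819.
μ = 6.363 − (-0.6745)·0.819 = 6.915.

μ ≈ 6.915, σ ≈ 0.819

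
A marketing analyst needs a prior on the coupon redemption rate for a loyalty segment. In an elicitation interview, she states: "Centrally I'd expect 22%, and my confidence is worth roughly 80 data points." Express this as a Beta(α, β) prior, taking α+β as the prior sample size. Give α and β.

α = 17.6, β = 62.4

Under the effective-sample-size interpretation, Beta(α, β) has prior mean α/(α+β) and prior sample size α+β.
So α+β = 80 and α/(α+β) = 0.22, giving α = 0.22·80 = 17.6 and β = 80 − 17.6 = 62.4.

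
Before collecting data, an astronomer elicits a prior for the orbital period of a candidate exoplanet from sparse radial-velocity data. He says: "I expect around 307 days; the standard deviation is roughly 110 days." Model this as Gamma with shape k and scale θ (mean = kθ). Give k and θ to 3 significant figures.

k ≈ 7.79, θ ≈ 39.4

For Gamma(k, scale θ): mean = kθ, variance = kθ², so CV = 1/√k.
CV = SD/mean = 110/307 = 0.3583, hence k = 1/CV² = 7.79.
Then θ = mean/k = 307/7.79 = 39.4.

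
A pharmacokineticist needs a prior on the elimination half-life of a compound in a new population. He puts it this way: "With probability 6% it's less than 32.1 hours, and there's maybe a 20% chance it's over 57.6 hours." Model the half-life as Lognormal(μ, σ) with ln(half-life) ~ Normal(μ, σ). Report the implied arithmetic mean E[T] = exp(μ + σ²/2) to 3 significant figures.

E[T] ≈ 48.3 hours

If T ~ Lognormal(μ,σ) then ln T ~ Normal(μ,σ), so the p-quantile of ln T is μ + z_p·σ.
ln(32.1) = 3.469 and ln(57.6) = 4.054; z_{0.06} = -1.555, z_{0.8} = 0.8416.
σ = (4.054 − 3.469)/(0.8416 − (-1.555)) = 0.244.
μ = 3.469 − (-1.555)·0.244 = 3.848.
E[T] = exp(μ + σ²/2) = exp(3.848 + 0.0298) = 48.3 hours.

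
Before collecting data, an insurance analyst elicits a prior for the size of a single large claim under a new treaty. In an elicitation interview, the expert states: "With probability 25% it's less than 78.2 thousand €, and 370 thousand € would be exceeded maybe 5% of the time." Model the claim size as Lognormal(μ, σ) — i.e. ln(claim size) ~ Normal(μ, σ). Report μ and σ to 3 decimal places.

μ ≈ 4.811, σ ≈ 0.670

If T ~ Lognormal(μ,σ) then ln T ~ Normal(μ,σ), so the p-quantile of ln T is μ + z_p·σ.
ln(78.2) = 4.359 and ln(370) = 5.914; z_{0.25} = -0.6745, z_{0.95} = 1.645.
σ = (5.914 − 4.359)/(1.645 − (-0.6745)) = 0.670.
μ = 4.359 − (-0.6745)·0.670 = 4.811.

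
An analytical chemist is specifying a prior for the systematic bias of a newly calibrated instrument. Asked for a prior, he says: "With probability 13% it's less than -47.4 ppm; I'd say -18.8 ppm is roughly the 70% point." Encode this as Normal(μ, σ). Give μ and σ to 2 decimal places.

μ = -27.89, σ = 17.33

For Normal(μ,σ), the p-quantile is μ + z_p·σ. Here z_{0.13} = -1.126, z_{0.7} = 0.5244.
So -47.4 = μ − 1.126σ and -18.8 = μ + 0.5244σ.
Subtracting: σ = (-18.8 − -47.4)/(0.5244 − (-1.126)) = 17.33.
Then μ = -47.4 − (-1.126)·17.33 = -27.89.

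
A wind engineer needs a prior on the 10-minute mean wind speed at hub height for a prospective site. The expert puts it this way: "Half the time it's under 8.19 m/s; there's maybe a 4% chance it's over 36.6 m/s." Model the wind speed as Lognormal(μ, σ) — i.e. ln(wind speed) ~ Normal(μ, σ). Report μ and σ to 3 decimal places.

If T ~ Lognormal(μ,σ) then ln T ~ Normal(μ,σ), so the p-quantile of ln T is μ + z_p·σ.
ln(8.19) = 2.103 and ln(36.6) = 3.6; z_{0.5} = 0, z_{0.96} = 1.751.
σ = (3.6 − 2.103)/(1.751 − (0)) = 0.855.
μ = 2.103 − (0)·0.855 = 2.103.

μ ≈ 2.103, σ ≈ 0.855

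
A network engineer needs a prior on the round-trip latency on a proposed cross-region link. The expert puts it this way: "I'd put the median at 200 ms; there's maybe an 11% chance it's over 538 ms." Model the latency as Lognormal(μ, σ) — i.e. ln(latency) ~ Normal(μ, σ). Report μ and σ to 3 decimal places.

μ ≈ 5.298, σ ≈ 0.807

If T ~ Lognormal(μ,σ) then ln T ~ Normal(μ,σ), so the p-quantile of ln T is μ + z_p·σ.
ln(200) = 5.298 and ln(538) = 6.288; z_{0.5} = 0, z_{0.89} = 1.227.
σ = (6.288 − 5.298)/(1.227 − (0)) = 0.807.
μ = 5.298 − (0)·0.807 = 5.298.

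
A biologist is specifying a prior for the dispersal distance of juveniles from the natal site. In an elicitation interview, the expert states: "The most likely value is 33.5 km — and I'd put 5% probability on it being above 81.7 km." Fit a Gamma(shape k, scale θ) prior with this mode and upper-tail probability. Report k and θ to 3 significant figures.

k ≈ 4.43, θ ≈ 9.78

Gamma(k,θ) with k>1 has mode (k−1)θ, so θ = 33.5/(k−1).
Need P(X < 81.7) = 0.95 with θ tied to k this way. Start at k = 2, θ = 33.5: P(X<81.7) ≈ 0.700.
Too low — raise k to concentrate. Iterating converges to k ≈ 4.43.
Then θ = 33.5/(4.43−1) ≈ 9.78.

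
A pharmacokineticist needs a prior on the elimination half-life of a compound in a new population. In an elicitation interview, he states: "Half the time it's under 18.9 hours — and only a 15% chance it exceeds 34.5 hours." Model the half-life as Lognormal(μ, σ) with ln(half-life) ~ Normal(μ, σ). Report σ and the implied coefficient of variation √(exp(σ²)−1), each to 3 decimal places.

σ ≈ 0.581, CV ≈ 0.633

If T ~ Lognormal(μ,σ) then ln T ~ Normal(μ,σ), so the p-quantile of ln T is μ + z_p·σ.
ln(18.9) = 2.939 and ln(34.5) = 3.541; z_{0.5} = 0, z_{0.85} = 1.036.
σ = (3.541 − 2.939)/(1.036 − (0)) = 0.581.
μ = 2.939 − (0)·0.581 = 2.939.
CV = √(exp(σ²)−1) = √(exp(0.3371)−1) = 0.633.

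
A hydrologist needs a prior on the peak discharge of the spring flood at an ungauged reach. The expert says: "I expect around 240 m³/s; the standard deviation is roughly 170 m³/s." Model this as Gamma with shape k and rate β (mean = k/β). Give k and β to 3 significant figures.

For Gamma(k, rate β): mean = k/β, variance = k/β², so CV = 1/√k.
CV = SD/mean = 170/240 = 0.7083, hence k = 1/CV² = 1.99.
Then β = k/mean = 1.99/240 = 0.0083.

k ≈ 1.99, β ≈ 0.0083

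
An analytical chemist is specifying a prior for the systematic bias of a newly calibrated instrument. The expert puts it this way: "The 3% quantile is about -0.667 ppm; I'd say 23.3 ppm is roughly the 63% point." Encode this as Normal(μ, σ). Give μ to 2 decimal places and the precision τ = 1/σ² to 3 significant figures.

μ = 19.71, τ = 0.00852

For Normal(μ,σ), the p-quantile is μ + z_p·σ. Here z_{0.03} = -1.881, z_{0.63} = 0.3319.
So -0.667 = μ − 1.881σ and 23.3 = μ + 0.3319σ.
Subtracting: σ = (23.3 − -0.667)/(0.3319 − (-1.881)) = 10.83.
Then μ = -0.667 − (-1.881)·10.83 = 19.71.
Precision τ = 1/σ² = 1/10.83² = 0.00852.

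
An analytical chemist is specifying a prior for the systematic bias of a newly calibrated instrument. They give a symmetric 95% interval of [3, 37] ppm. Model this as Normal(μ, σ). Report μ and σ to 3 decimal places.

A symmetric 95% interval runs μ ± z·σ with z = 1.96.
Half-width = 17, so σ = 17/1.96 = 8.674.
μ is the interval midpoint, 20.000.

μ = 20.000, σ = 8.674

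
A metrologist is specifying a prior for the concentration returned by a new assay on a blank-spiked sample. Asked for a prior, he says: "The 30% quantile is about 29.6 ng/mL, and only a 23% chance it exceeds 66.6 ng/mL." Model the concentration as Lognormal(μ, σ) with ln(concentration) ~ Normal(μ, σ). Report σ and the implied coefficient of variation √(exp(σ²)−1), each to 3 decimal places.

σ ≈ 0.642, CV ≈ 0.714

If T ~ Lognormal(μ,σ) then ln T ~ Normal(μ,σ), so the p-quantile of ln T is μ + z_p·σ.
ln(29.6) = 3.388 and ln(66.6) = 4.199; z_{0.3} = -0.5244, z_{0.77} = 0.7388.
σ = (4.199 − 3.388)/(0.7388 − (-0.5244)) = 0.642.
μ = 3.388 − (-0.5244)·0.642 = 3.724.
CV = √(exp(σ²)−1) = √(exp(0.4121)−1) = 0.714.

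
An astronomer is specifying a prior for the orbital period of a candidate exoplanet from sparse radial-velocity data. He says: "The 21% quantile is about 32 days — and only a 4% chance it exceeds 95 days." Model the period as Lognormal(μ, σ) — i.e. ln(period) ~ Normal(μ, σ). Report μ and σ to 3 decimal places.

μ ≈ 3.809, σ ≈ 0.426

If T ~ Lognormal(μ,σ) then ln T ~ Normal(μ,σ), so the p-quantile of ln T is μ + z_p·σ.
ln(32) = 3.466 and ln(95) = 4.554; z_{0.21} = -0.8064, z_{0.96} = 1.751.
σ = (4.554 − 3.466)/(1.751 − (-0.8064)) = 0.426.
μ = 3.466 − (-0.8064)·0.426 = 3.809.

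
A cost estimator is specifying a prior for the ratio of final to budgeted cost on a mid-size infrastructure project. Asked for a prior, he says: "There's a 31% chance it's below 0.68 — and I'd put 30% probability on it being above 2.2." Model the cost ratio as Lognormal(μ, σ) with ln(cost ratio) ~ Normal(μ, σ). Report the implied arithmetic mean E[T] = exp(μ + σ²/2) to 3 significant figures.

E[T] ≈ 2.33

If T ~ Lognormal(μ,σ) then ln T ~ Normal(μ,σ), so the p-quantile of ln T is μ + z_p·σ.
ln(0.68) = -0.3857 and ln(2.2) = 0.7885; z_{0.31} = -0.4959, z_{0.7} = 0.5244.
σ = (0.7885 − -0.3857)/(0.5244 − (-0.4959)) = 1.151.
μ = -0.3857 − (-0.4959)·1.151 = 0.185.
E[T] = exp(μ + σ²/2) = exp(0.185 + 0.6622) = 2.33.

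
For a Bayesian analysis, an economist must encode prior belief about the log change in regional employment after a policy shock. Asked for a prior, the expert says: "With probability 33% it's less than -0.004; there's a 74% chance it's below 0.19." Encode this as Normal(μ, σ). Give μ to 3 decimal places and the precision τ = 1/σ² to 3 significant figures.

μ = 0.075, τ = 31.2

The p-quantile of Normal(μ,σ) is μ + z_p·σ, with z_{0.33} = -0.4399 and z_{0.74} = 0.6433.
Eliminate σ: μ = (z₂·x₁ − z₁·x₂)/(z₂ − z₁) = (0.6433·-0.004 − (-0.4399)·0.19)/1.083 = 0.075.
Then σ = (x₂ − x₁)/(z₂ − z₁) = (0.19 − -0.004)/1.083 = 0.179.
Precision τ = 1/σ² = 1/0.1791² = 31.2.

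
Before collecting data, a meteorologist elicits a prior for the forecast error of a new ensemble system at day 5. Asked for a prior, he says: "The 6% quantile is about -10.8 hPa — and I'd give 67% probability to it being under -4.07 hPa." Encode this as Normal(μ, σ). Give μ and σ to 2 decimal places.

μ = -5.55, σ = 3.37

For Normal(μ,σ), the p-quantile is μ + z_p·σ. Here z_{0.06} = -1.555, z_{0.67} = 0.4399.
So -10.8 = μ − 1.555σ and -4.07 = μ + 0.4399σ.
Subtracting: σ = (-4.07 − -10.8)/(0.4399 − (-1.555)) = 3.37.
Then μ = -10.8 − (-1.555)·3.37 = -5.55.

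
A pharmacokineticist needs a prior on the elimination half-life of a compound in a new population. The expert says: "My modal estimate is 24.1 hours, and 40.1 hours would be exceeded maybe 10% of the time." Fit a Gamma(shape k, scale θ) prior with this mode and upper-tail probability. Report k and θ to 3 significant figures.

k ≈ 8.28, θ ≈ 3.31

Gamma(k,θ) with k>1 has mode (k−1)θ, so θ = 24.1/(k−1).
Need P(X < 40.1) = 0.9 with θ tied to k this way. Start at k = 2, θ = 24.1: P(X<40.1) ≈ 0.495.
Too low — raise k to concentrate. Iterating converges to k ≈ 8.28.
Then θ = 24.1/(8.28−1) ≈ 3.31.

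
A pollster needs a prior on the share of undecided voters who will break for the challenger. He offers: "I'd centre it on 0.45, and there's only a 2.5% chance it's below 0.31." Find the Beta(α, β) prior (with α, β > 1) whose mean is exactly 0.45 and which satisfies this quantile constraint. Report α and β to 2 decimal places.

With mean 0.45 fixed, write α = 0.45s, β = 0.55s where s = α+β.
Need P(θ < 0.31) = 0.025 under Beta(0.45s, 0.55s). Normal approximation: (q−m)/√(m(1−m)/s) ≈ z_{0.025} = -1.96, so s ≈ 0.45·0.55·(-1.96)²/(0.31−0.45)² = 48.5.
At s = 48.5: P(θ<0.31) ≈ 0.022. Adjusting to match 0.025 gives s ≈ 45.64.
So α = 0.45·45.64 ≈ 20.54, β = 0.55·45.64 ≈ 25.10.

α ≈ 20.54, β ≈ 25.10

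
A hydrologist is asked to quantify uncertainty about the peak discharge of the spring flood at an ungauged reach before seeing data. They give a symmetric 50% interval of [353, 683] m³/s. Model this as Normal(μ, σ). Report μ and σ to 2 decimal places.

μ = 518.00, σ = 244.63

A symmetric 50% interval runs μ ± z·σ with z = 0.6745.
Half-width = 165, so σ = 165/0.6745 = 244.63.
μ is the interval midpoint, 518.00.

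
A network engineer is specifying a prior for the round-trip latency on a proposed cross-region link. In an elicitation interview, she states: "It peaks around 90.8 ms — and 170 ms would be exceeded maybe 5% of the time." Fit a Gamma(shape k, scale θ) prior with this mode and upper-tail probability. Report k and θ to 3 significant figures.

k ≈ 8.07, θ ≈ 12.8

Gamma(k,θ) with k>1 has mode (k−1)θ, so θ = 90.8/(k−1).
Need P(X < 170) = 0.95 with θ tied to k this way. Start at k = 2, θ = 90.8: P(X<170) ≈ 0.558.
Too low — raise k to concentrate. Iterating converges to k ≈ 8.07.
Then θ = 90.8/(8.07−1) ≈ 12.8.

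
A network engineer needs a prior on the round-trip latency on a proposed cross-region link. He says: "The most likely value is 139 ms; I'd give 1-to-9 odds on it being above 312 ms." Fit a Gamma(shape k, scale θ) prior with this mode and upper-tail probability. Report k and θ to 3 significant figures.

Gamma(k,θ) with k>1 has mode (k−1)θ, so θ = 139/(k−1).
Need P(X < 312) = 0.9 with θ tied to k this way. Start at k = 2, θ = 139: P(X<312) ≈ 0.656.
Too low — raise k to concentrate. Iterating converges to k ≈ 3.94.
Then θ = 139/(3.94−1) ≈ 47.3.

k ≈ 3.94, θ ≈ 47.3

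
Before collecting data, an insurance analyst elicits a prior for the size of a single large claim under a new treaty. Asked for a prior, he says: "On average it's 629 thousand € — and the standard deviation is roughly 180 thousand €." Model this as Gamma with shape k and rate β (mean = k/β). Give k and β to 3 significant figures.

For Gamma(k, rate β): mean = k/β, variance = k/β², so CV = 1/√k.
CV = SD/mean = 180/629 = 0.2862, hence k = 1/CV² = 12.2.
Then β = k/mean = 12.2/629 = 0.0194.

k ≈ 12.2, β ≈ 0.0194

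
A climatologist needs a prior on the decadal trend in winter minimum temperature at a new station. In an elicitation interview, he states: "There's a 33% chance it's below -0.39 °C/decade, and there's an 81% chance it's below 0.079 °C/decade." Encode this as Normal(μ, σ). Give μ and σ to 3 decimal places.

μ = -0.233, σ = 0.356

For Normal(μ,σ), the p-quantile is μ + z_p·σ. Here z_{0.33} = -0.4399, z_{0.81} = 0.8779.
So -0.39 = μ − 0.4399σ and 0.079 = μ + 0.8779σ.
Subtracting: σ = (0.079 − -0.39)/(0.8779 − (-0.4399)) = 0.356.
Then μ = -0.39 − (-0.4399)·0.356 = -0.233.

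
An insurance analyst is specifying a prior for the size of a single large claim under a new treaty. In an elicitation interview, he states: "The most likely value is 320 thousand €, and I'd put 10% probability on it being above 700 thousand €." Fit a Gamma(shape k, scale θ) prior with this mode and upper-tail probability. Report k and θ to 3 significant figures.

Gamma(k,θ) with k>1 has mode (k−1)θ, so θ = 320/(k−1).
Need P(X < 700) = 0.9 with θ tied to k this way. Start at k = 2, θ = 320: P(X<700) ≈ 0.642.
Too low — raise k to concentrate. Iterating converges to k ≈ 4.14.
Then θ = 320/(4.14−1) ≈ 102.

k ≈ 4.14, θ ≈ 102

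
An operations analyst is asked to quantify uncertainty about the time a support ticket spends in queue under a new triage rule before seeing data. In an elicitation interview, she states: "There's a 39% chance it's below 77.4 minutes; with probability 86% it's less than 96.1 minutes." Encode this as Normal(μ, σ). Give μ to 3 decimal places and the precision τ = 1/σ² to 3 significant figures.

The p-quantile of Normal(μ,σ) is μ + z_p·σ, with z_{0.39} = -0.2793 and z_{0.86} = 1.08.
Eliminate σ: μ = (z₂·x₁ − z₁·x₂)/(z₂ − z₁) = (1.08·77.4 − (-0.2793)·96.1)/1.36 = 81.242.
Then σ = (x₂ − x₁)/(z₂ − z₁) = (96.1 − 77.4)/1.36 = 13.754.
Precision τ = 1/σ² = 1/13.75² = 0.00529.

μ = 81.242, τ = 0.00529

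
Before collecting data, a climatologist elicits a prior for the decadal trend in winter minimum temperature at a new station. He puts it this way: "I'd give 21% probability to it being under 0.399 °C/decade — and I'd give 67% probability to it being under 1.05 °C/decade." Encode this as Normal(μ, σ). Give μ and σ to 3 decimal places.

The p-quantile of Normal(μ,σ) is μ + z_p·σ, with z_{0.21} = -0.8064 and z_{0.67} = 0.4399.
Eliminate σ: μ = (z₂·x₁ − z₁·x₂)/(z₂ − z₁) = (0.4399·0.399 − (-0.8064)·1.05)/1.246 = 0.820.
Then σ = (x₂ − x₁)/(z₂ − z₁) = (1.05 − 0.399)/1.246 = 0.522.

μ = 0.820, σ = 0.522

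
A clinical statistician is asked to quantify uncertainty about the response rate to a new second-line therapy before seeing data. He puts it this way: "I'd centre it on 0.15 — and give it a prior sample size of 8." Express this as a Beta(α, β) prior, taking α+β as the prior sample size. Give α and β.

α = 1.2, β = 6.8

Under the effective-sample-size interpretation, Beta(α, β) has prior mean α/(α+β) and prior sample size α+β.
So α+β = 8 and α/(α+β) = 0.15, giving α = 0.15·8 = 1.2 and β = 8 − 1.2 = 6.8.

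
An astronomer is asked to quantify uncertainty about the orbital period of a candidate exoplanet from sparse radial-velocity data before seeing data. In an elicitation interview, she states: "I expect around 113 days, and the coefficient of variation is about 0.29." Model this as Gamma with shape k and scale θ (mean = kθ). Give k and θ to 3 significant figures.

k ≈ 11.9, θ ≈ 9.5

For Gamma(k, scale θ): mean = kθ, variance = kθ², so CV = 1/√k.
CV = 0.29, hence k = 1/CV² = 11.9.
Then θ = mean/k = 113/11.9 = 9.5.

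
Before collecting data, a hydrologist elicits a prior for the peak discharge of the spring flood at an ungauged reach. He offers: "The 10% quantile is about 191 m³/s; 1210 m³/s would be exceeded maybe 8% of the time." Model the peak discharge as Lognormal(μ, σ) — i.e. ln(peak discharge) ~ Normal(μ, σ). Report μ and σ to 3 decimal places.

If T ~ Lognormal(μ,σ) then ln T ~ Normal(μ,σ), so the p-quantile of ln T is μ + z_p·σ.
ln(191) = 5.252 and ln(1210) = 7.098; z_{0.1} = -1.282, z_{0.92} = 1.405.
σ = (7.098 − 5.252)/(1.405 − (-1.282)) = 0.687.
μ = 5.252 − (-1.282)·0.687 = 6.133.

μ ≈ 6.133, σ ≈ 0.687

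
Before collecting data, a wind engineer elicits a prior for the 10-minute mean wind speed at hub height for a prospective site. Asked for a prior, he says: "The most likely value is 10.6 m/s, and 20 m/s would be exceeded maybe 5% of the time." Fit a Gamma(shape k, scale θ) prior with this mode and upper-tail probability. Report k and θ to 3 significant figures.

Gamma(k,θ) with k>1 has mode (k−1)θ, so θ = 10.6/(k−1).
Need P(X < 20) = 0.95 with θ tied to k this way. Start at k = 2, θ = 10.6: P(X<20) ≈ 0.562.
Too low — raise k to concentrate. Iterating converges to k ≈ 7.9.
Then θ = 10.6/(7.9−1) ≈ 1.54.

k ≈ 7.9, θ ≈ 1.54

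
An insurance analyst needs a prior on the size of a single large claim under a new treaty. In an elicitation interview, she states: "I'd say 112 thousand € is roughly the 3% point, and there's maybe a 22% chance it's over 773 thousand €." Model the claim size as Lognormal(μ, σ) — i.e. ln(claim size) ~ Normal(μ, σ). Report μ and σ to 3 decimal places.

If T ~ Lognormal(μ,σ) then ln T ~ Normal(μ,σ), so the p-quantile of ln T is μ + z_p·σ.
ln(112) = 4.718 and ln(773) = 6.65; z_{0.03} = -1.881, z_{0.78} = 0.7722.
σ = (6.65 − 4.718)/(0.7722 − (-1.881)) = 0.728.
μ = 4.718 − (-1.881)·0.728 = 6.088.

μ ≈ 6.088, σ ≈ 0.728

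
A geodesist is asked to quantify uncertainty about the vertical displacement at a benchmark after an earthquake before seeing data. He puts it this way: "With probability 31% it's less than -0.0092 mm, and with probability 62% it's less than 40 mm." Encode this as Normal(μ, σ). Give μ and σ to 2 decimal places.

For Normal(μ,σ), the p-quantile is μ + z_p·σ. Here z_{0.31} = -0.4959, z_{0.62} = 0.3055.
So -0.0092 = μ − 0.4959σ and 40 = μ + 0.3055σ.
Subtracting: σ = (40 − -0.0092)/(0.3055 − (-0.4959)) = 49.93.
Then μ = -0.0092 − (-0.4959)·49.93 = 24.75.

μ = 24.75, σ = 49.93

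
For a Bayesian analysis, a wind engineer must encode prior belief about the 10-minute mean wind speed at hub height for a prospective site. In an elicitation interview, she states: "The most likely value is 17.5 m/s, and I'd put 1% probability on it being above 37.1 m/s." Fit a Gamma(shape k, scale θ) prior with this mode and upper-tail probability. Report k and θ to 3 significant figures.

Gamma(k,θ) with k>1 has mode (k−1)θ, so θ = 17.5/(k−1).
Need P(X < 37.1) = 0.99 with θ tied to k this way. Start at k = 2, θ = 17.5: P(X<37.1) ≈ 0.626.
Too low — raise k to concentrate. Iterating converges to k ≈ 9.6.
Then θ = 17.5/(9.6−1) ≈ 2.03.

k ≈ 9.6, θ ≈ 2.03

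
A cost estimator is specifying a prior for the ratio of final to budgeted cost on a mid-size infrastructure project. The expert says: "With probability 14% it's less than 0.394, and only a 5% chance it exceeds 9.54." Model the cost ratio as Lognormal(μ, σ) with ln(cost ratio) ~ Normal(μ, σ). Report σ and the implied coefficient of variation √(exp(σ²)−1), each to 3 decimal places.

σ ≈ 1.169, CV ≈ 1.710

If T ~ Lognormal(μ,σ) then ln T ~ Normal(μ,σ), so the p-quantile of ln T is μ + z_p·σ.
ln(0.394) = -0.9314 and ln(9.54) = 2.255; z_{0.14} = -1.08, z_{0.95} = 1.645.
σ = (2.255 − -0.9314)/(1.645 − (-1.08)) = 1.169.
μ = -0.9314 − (-1.08)·1.169 = 0.332.
CV = √(exp(σ²)−1) = √(exp(1.3676)−1) = 1.710.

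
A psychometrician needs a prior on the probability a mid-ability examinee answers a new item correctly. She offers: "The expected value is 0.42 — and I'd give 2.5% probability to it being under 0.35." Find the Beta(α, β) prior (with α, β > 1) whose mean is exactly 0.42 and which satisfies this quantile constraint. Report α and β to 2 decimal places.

With mean 0.42 fixed, write α = 0.42s, β = 0.58s where s = α+β.
Need P(θ < 0.35) = 0.025 under Beta(0.42s, 0.58s). Normal approximation: (q−m)/√(m(1−m)/s) ≈ z_{0.025} = -1.96, so s ≈ 0.42·0.58·(-1.96)²/(0.35−0.42)² = 191.0.
At s = 191.0: P(θ<0.35) ≈ 0.023. Adjusting to match 0.025 gives s ≈ 185.14.
So α = 0.42·185.14 ≈ 77.76, β = 0.58·185.14 ≈ 107.38.

α ≈ 77.76, β ≈ 107.38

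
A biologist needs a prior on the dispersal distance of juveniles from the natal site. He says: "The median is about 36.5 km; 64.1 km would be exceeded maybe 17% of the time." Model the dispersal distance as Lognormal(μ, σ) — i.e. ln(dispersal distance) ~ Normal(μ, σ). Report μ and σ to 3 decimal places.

μ ≈ 3.597, σ ≈ 0.590

If T ~ Lognormal(μ,σ) then ln T ~ Normal(μ,σ), so the p-quantile of ln T is μ + z_p·σ.
ln(36.5) = 3.597 and ln(64.1) = 4.16; z_{0.5} = 0, z_{0.83} = 0.9542.
σ = (4.16 − 3.597)/(0.9542 − (0)) = 0.590.
μ = 3.597 − (0)·0.590 = 3.597.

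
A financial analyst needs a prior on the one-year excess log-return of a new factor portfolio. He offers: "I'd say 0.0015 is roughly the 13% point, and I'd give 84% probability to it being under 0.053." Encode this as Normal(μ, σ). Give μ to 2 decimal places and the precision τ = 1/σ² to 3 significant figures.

μ = 0.03, τ = 1700

The p-quantile of Normal(μ,σ) is μ + z_p·σ, with z_{0.13} = -1.126 and z_{0.84} = 0.9945.
Eliminate σ: μ = (z₂·x₁ − z₁·x₂)/(z₂ − z₁) = (0.9945·0.0015 − (-1.126)·0.053)/2.121 = 0.03.
Then σ = (x₂ − x₁)/(z₂ − z₁) = (0.053 − 0.0015)/2.121 = 0.02.
Precision τ = 1/σ² = 1/0.02428² = 1700.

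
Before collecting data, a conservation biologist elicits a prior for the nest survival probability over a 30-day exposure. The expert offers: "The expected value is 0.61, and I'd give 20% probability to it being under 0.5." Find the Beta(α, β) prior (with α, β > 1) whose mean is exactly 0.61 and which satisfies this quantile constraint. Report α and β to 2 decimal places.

α ≈ 8.32, β ≈ 5.32

With mean 0.61 fixed, write α = 0.61s, β = 0.39s where s = α+β.
Need P(θ < 0.5) = 0.2 under Beta(0.61s, 0.39s). Normal approximation: (q−m)/√(m(1−m)/s) ≈ z_{0.2} = -0.842, so s ≈ 0.61·0.39·(-0.842)²/(0.5−0.61)² = 13.9.
At s = 13.9: P(θ<0.5) ≈ 0.198. Adjusting to match 0.2 gives s ≈ 13.63.
So α = 0.61·13.63 ≈ 8.32, β = 0.39·13.63 ≈ 5.32.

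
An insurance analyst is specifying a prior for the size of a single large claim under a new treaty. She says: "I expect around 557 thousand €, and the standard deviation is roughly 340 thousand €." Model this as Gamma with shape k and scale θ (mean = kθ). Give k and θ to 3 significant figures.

k ≈ 2.68, θ ≈ 208

For Gamma(k, scale θ): mean = kθ, variance = kθ², so CV = 1/√k.
CV = SD/mean = 340/557 = 0.6104, hence k = 1/CV² = 2.68.
Then θ = mean/k = 557/2.68 = 208.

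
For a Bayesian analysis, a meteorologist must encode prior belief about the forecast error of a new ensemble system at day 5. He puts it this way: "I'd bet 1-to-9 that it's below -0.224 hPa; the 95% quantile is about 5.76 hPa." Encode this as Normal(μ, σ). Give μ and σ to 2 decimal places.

The p-quantile of Normal(μ,σ) is μ + z_p·σ, with z_{0.1} = -1.282 and z_{0.95} = 1.645.
Eliminate σ: μ = (z₂·x₁ − z₁·x₂)/(z₂ − z₁) = (1.645·-0.224 − (-1.282)·5.76)/2.926 = 2.40.
Then σ = (x₂ − x₁)/(z₂ − z₁) = (5.76 − -0.224)/2.926 = 2.04.

μ = 2.40, σ = 2.04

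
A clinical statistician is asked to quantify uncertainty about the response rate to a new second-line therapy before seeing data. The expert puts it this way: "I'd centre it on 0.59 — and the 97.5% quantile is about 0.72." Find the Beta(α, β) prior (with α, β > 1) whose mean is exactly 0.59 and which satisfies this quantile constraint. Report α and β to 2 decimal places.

α ≈ 29.96, β ≈ 20.82

With mean 0.59 fixed, write α = 0.59s, β = 0.41s where s = α+β.
Need P(θ < 0.72) = 0.975 under Beta(0.59s, 0.41s). Normal approximation: (q−m)/√(m(1−m)/s) ≈ z_{0.975} = 1.96, so s ≈ 0.59·0.41·(1.96)²/(0.72−0.59)² = 55.0.
At s = 55.0: P(θ<0.72) ≈ 0.979. Adjusting to match 0.975 gives s ≈ 50.78.
So α = 0.59·50.78 ≈ 29.96, β = 0.41·50.78 ≈ 20.82.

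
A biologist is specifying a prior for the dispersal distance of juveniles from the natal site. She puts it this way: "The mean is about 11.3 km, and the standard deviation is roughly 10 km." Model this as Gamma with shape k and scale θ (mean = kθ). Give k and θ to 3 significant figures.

k ≈ 1.28, θ ≈ 8.85

For Gamma(k, scale θ): mean = kθ, variance = kθ², so CV = 1/√k.
CV = SD/mean = 10/11.3 = 0.885, hence k = 1/CV² = 1.28.
Then θ = mean/k = 11.3/1.28 = 8.85.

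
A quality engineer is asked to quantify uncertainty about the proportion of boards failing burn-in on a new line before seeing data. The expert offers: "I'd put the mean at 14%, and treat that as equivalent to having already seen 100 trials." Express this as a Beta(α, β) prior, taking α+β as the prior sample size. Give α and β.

Under the effective-sample-size interpretation, Beta(α, β) has prior mean α/(α+β) and prior sample size α+β.
So α+β = 100 and α/(α+β) = 0.14, giving α = 0.14·100 = 14 and β = 100 − 14 = 86.

α = 14, β = 86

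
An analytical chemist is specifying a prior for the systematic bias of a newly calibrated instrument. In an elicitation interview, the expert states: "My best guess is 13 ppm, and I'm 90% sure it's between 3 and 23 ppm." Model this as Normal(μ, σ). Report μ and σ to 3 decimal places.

μ = 13.000, σ = 6.080

A symmetric 90% interval runs μ ± z·σ with z = 1.645.
Half-width = 10, so σ = 10/1.645 = 6.080.
μ is the stated best guess, 13.000.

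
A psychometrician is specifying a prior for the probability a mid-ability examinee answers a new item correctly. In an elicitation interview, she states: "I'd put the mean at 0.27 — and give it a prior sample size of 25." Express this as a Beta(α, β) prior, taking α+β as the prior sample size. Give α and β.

Under the effective-sample-size interpretation, Beta(α, β) has prior mean α/(α+β) and prior sample size α+β.
So α+β = 25 and α/(α+β) = 0.27, giving α = 0.27·25 = 6.75 and β = 25 − 6.75 = 18.25.

α = 6.75, β = 18.25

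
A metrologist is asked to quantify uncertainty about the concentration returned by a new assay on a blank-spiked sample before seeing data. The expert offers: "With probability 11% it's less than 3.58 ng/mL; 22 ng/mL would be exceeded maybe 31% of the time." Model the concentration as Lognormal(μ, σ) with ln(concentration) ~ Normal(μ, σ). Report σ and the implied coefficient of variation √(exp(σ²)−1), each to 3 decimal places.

If T ~ Lognormal(μ,σ) then ln T ~ Normal(μ,σ), so the p-quantile of ln T is μ + z_p·σ.
ln(3.58) = 1.275 and ln(22) = 3.091; z_{0.11} = -1.227, z_{0.69} = 0.4959.
σ = (3.091 − 1.275)/(0.4959 − (-1.227)) = 1.054.
μ = 1.275 − (-1.227)·1.054 = 2.568.
CV = √(exp(σ²)−1) = √(exp(1.1113)−1) = 1.428.

σ ≈ 1.054, CV ≈ 1.428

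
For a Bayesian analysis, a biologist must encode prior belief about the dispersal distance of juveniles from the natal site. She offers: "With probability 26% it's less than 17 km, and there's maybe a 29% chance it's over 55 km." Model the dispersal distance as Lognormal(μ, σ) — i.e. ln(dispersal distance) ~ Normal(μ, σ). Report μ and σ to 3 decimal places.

μ ≈ 3.464, σ ≈ 0.981

If T ~ Lognormal(μ,σ) then ln T ~ Normal(μ,σ), so the p-quantile of ln T is μ + z_p·σ.
ln(17) = 2.833 and ln(55) = 4.007; z_{0.26} = -0.6433, z_{0.71} = 0.5534.
σ = (4.007 − 2.833)/(0.5534 − (-0.6433)) = 0.981.
μ = 2.833 − (-0.6433)·0.981 = 3.464.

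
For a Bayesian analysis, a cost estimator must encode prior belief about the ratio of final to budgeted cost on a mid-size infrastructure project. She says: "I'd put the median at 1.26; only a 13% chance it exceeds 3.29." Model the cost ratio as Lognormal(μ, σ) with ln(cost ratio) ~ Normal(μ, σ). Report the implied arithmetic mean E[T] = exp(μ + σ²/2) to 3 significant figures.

E[T] ≈ 1.81

If T ~ Lognormal(μ,σ) then ln T ~ Normal(μ,σ), so the p-quantile of ln T is μ + z_p·σ.
ln(1.26) = 0.2311 and ln(3.29) = 1.191; z_{0.5} = 0, z_{0.87} = 1.126.
σ = (1.191 − 0.2311)/(1.126 − (0)) = 0.852.
μ = 0.2311 − (0)·0.852 = 0.231.
E[T] = exp(μ + σ²/2) = exp(0.231 + 0.3630) = 1.81.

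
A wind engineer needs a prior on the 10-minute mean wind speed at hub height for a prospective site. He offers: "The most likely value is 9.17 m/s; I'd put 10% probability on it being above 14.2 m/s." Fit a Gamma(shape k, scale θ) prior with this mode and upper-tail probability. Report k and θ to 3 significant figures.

k ≈ 10.8, θ ≈ 0.938

Gamma(k,θ) with k>1 has mode (k−1)θ, so θ = 9.17/(k−1).
Need P(X < 14.2) = 0.9 with θ tied to k this way. Start at k = 2, θ = 9.17: P(X<14.2) ≈ 0.458.
Too low — raise k to concentrate. Iterating converges to k ≈ 10.8.
Then θ = 9.17/(10.8−1) ≈ 0.938.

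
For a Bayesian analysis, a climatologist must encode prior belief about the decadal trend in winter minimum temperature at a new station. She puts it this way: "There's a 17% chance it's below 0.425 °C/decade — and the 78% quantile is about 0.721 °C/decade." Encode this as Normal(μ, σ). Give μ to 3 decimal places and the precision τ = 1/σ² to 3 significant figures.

μ = 0.589, τ = 34

For Normal(μ,σ), the p-quantile is μ + z_p·σ. Here z_{0.17} = -0.9542, z_{0.78} = 0.7722.
So 0.425 = μ − 0.9542σ and 0.721 = μ + 0.7722σ.
Subtracting: σ = (0.721 − 0.425)/(0.7722 − (-0.9542)) = 0.171.
Then μ = 0.425 − (-0.9542)·0.171 = 0.589.
Precision τ = 1/σ² = 1/0.1715² = 34.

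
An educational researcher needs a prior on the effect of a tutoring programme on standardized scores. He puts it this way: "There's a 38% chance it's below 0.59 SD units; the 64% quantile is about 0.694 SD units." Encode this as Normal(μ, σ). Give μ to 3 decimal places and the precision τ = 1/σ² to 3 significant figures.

The p-quantile of Normal(μ,σ) is μ + z_p·σ, with z_{0.38} = -0.3055 and z_{0.64} = 0.3585.
Eliminate σ: μ = (z₂·x₁ − z₁·x₂)/(z₂ − z₁) = (0.3585·0.59 − (-0.3055)·0.694)/0.6639 = 0.638.
Then σ = (x₂ − x₁)/(z₂ − z₁) = (0.694 − 0.59)/0.6639 = 0.157.
Precision τ = 1/σ² = 1/0.1566² = 40.8.

μ = 0.638, τ = 40.8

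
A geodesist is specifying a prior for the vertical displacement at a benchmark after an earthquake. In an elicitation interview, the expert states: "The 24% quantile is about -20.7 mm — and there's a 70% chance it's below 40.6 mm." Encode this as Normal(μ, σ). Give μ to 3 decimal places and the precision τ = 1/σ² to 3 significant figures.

μ = 14.480, τ = 0.000403

The p-quantile of Normal(μ,σ) is μ + z_p·σ, with z_{0.24} = -0.7063 and z_{0.7} = 0.5244.
Eliminate σ: μ = (z₂·x₁ − z₁·x₂)/(z₂ − z₁) = (0.5244·-20.7 − (-0.7063)·40.6)/1.231 = 14.480.
Then σ = (x₂ − x₁)/(z₂ − z₁) = (40.6 − -20.7)/1.231 = 49.809.
Precision τ = 1/σ² = 1/49.81² = 0.000403.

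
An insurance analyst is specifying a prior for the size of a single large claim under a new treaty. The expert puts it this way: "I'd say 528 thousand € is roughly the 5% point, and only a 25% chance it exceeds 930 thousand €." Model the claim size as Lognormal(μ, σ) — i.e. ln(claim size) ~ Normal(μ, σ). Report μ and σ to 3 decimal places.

μ ≈ 6.671, σ ≈ 0.244

If T ~ Lognormal(μ,σ) then ln T ~ Normal(μ,σ), so the p-quantile of ln T is μ + z_p·σ.
ln(528) = 6.269 and ln(930) = 6.835; z_{0.05} = -1.645, z_{0.75} = 0.6745.
σ = (6.835 − 6.269)/(0.6745 − (-1.645)) = 0.244.
μ = 6.269 − (-1.645)·0.244 = 6.671.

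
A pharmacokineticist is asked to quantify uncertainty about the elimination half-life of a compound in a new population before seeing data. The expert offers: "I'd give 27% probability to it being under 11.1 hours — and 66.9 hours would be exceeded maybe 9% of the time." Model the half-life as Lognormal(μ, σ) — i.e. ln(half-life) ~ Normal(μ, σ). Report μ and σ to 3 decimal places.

If T ~ Lognormal(μ,σ) then ln T ~ Normal(μ,σ), so the p-quantile of ln T is μ + z_p·σ.
ln(11.1) = 2.407 and ln(66.9) = 4.203; z_{0.27} = -0.6128, z_{0.91} = 1.341.
σ = (4.203 − 2.407)/(1.341 − (-0.6128)) = 0.919.
μ = 2.407 − (-0.6128)·0.919 = 2.970.

μ ≈ 2.970, σ ≈ 0.919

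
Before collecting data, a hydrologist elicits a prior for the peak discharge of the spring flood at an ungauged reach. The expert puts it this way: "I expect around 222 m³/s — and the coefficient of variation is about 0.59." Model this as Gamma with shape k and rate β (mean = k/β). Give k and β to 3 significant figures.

k ≈ 2.87, β ≈ 0.0129

For Gamma(k, rate β): mean = k/β, variance = k/β², so CV = 1/√k.
CV = 0.59, hence k = 1/CV² = 2.87.
Then β = k/mean = 2.87/222 = 0.0129.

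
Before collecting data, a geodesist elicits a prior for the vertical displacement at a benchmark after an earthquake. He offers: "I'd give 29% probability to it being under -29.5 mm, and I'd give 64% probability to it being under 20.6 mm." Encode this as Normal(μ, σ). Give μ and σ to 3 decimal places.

The p-quantile of Normal(μ,σ) is μ + z_p·σ, with z_{0.29} = -0.5534 and z_{0.64} = 0.3585.
Eliminate σ: μ = (z₂·x₁ − z₁·x₂)/(z₂ − z₁) = (0.3585·-29.5 − (-0.5534)·20.6)/0.9118 = 0.905.
Then σ = (x₂ − x₁)/(z₂ − z₁) = (20.6 − -29.5)/0.9118 = 54.944.

μ = 0.905, σ = 54.944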